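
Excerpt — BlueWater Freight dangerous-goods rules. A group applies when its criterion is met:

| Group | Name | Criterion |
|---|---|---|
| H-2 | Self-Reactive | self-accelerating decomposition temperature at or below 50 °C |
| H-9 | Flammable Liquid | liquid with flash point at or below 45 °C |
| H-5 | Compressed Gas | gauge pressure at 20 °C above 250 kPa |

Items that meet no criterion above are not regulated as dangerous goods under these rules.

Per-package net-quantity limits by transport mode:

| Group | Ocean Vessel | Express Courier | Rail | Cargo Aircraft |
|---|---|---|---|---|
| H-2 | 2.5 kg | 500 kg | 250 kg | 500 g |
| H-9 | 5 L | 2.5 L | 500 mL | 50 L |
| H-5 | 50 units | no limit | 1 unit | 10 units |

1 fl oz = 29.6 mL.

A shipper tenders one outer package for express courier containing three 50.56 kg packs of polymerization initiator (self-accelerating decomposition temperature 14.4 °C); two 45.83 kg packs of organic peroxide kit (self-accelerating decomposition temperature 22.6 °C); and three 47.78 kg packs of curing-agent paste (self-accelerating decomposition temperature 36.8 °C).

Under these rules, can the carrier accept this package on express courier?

The polymerization initiator has self-accelerating decomposition temperature 14.4 °C, which is ≤ 50 °C, so it is Group H-2 (Self-Reactive).
With self-accelerating decomposition temperature 22.6 °C (≤ 50 °C), the organic peroxide kit falls in Group H-2.
Self-accelerating decomposition temperature 36.8 °C meets the Group H-2 criterion (Self-Reactive), so the curing-agent paste is Group H-2.
Group H-2 net quantity: (three 50.56 kg packs = 151.68 kg) + (two 45.83 kg packs = 91.66 kg) + (three 47.78 kg packs = 143.34 kg) = 386.68 kg.
That is within the Group H-2 express courier limit of 500 kg.

Yes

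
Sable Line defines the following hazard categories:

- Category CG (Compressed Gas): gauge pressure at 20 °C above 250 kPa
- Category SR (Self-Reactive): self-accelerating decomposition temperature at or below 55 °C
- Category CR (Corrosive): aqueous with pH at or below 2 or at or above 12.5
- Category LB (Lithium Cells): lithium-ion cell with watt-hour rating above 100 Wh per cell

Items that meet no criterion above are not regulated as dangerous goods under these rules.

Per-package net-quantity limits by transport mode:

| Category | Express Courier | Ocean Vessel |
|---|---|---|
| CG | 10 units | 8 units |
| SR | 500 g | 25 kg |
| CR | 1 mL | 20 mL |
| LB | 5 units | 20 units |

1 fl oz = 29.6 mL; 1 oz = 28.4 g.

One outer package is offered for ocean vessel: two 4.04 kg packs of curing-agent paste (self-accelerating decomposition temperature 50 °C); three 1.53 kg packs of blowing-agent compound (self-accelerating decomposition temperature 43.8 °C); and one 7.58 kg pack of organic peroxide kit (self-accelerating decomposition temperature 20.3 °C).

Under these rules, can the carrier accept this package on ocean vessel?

The curing-agent paste has self-accelerating decomposition temperature 50 °C, which is ≤ 55 °C, so it is Category SR (Self-Reactive).
Blowing-agent compound: self-accelerating decomposition temperature 43.8 °C ≤ 55 °C → Category SR (Self-Reactive).
Organic peroxide kit: self-accelerating decomposition temperature 20.3 °C ≤ 55 °C → Category SR (Self-Reactive).
Total Category SR: (two 4.04 kg packs = 8.08 kg) + (three 1.53 kg packs = 4.59 kg) + 7.58 kg = 20.25 kg.
20.25 kg ≤ 25 kg (ocean vessel limit, Category SR) — within limit.

Yes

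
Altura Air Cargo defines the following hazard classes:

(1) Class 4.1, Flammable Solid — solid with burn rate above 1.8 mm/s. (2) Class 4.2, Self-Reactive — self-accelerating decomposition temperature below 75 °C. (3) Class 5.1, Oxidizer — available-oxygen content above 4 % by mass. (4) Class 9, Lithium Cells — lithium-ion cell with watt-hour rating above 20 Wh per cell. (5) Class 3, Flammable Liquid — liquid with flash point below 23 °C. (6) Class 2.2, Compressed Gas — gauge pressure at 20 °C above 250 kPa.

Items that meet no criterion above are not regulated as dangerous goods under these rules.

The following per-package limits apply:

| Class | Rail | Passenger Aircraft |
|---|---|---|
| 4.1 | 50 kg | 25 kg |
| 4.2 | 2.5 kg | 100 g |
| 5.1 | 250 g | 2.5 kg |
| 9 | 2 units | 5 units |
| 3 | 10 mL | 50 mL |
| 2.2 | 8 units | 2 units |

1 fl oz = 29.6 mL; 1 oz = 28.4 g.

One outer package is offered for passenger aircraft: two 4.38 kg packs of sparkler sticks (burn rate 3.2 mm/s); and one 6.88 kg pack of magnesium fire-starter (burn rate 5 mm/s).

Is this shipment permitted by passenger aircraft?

Burn rate 3.2 mm/s meets the Class 4.1 criterion (Flammable Solid), so the sparkler sticks are Class 4.1.
With burn rate 5 mm/s (> 1.8 mm/s), the magnesium fire-starter falls in Class 4.1.
Total Class 4.1: (two 4.38 kg packs = 8.76 kg) + 6.88 kg = 15.64 kg.
That is within the Class 4.1 passenger aircraft limit of 25 kg.

Yes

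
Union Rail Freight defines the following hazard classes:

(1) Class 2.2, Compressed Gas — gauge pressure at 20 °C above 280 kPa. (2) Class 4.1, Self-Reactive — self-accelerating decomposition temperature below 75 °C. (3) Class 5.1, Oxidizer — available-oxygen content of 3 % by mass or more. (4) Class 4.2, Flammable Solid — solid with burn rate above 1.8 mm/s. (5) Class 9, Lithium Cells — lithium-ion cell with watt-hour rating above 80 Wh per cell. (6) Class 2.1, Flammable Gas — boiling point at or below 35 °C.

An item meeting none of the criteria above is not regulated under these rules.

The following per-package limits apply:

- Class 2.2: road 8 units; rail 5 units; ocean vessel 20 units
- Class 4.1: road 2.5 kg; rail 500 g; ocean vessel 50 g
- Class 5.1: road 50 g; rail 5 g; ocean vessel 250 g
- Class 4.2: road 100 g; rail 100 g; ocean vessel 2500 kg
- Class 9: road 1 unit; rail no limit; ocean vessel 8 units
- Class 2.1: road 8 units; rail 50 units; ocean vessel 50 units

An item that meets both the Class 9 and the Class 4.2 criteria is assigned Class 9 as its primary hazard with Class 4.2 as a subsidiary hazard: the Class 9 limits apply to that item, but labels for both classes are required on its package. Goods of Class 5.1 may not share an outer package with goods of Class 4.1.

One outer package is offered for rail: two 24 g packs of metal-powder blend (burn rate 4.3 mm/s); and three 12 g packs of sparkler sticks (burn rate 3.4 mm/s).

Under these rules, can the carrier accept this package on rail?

Burn rate 4.3 mm/s meets the Class 4.2 criterion (Flammable Solid), so the metal-powder blend is Class 4.2.
Sparkler sticks: burn rate 3.4 mm/s > 1.8 mm/s → Class 4.2 (Flammable Solid).
Class 4.2 net quantity: (two 24 g packs = 48 g) + (three 12 g packs = 36 g) = 84 g.
84 g ≤ 100 g (rail limit, Class 4.2) — within limit.

Yes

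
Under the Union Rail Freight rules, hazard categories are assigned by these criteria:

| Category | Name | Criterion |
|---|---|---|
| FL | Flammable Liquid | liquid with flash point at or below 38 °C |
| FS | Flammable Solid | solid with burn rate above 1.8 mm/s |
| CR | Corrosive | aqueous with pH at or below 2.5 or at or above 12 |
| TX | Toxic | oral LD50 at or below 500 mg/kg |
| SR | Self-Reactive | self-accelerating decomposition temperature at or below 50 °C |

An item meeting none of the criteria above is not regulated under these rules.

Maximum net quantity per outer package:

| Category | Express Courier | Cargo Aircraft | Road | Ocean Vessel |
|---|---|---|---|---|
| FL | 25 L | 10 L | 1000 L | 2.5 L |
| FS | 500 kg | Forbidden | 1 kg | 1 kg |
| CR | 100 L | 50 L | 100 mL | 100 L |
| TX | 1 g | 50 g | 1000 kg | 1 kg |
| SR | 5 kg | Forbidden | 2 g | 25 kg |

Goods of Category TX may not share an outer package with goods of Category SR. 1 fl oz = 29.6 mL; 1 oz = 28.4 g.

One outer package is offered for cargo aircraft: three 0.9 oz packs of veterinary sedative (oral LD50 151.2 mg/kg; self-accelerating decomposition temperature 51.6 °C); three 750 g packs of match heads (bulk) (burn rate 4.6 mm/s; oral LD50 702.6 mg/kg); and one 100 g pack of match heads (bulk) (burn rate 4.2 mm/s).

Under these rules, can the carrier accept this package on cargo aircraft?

The veterinary sedative has oral LD50 151.2 mg/kg, which is ≤ 500 mg/kg, so it is Category TX (Toxic).
Burn rate 4.6 mm/s meets the Category FS criterion (Flammable Solid), so the match heads (bulk) are Category FS.
The match heads (bulk) have burn rate 4.2 mm/s, which is > 1.8 mm/s, so they are Category FS (Flammable Solid).
Total Category FS: (three 750 g packs = 2.25 kg) + 100 g = 2.35 kg.
Category FS is Forbidden by cargo aircraft.
Category TX quantity: three 0.9 oz packs = 76.68 g.
76.68 g exceeds the cargo aircraft limit of 50 g for Category TX.
The segregation rule (Category TX with Category SR) does not apply to Category FS with Category TX.

No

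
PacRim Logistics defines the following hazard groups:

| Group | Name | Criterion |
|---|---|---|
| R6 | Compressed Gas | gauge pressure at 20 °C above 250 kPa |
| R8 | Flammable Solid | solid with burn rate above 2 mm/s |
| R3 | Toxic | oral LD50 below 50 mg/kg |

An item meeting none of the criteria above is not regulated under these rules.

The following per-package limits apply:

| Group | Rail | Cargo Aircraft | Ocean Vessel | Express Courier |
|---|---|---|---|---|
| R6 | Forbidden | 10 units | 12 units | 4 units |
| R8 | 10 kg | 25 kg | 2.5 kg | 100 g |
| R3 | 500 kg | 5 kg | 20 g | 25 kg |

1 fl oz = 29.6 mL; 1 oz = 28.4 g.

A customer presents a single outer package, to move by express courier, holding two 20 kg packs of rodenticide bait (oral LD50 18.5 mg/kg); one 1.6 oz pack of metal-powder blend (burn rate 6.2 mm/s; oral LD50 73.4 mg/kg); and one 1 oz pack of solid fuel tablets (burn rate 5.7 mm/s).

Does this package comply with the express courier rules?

Rodenticide bait: oral LD50 18.5 mg/kg < 50 mg/kg → Group R3 (Toxic).
Burn rate 6.2 mm/s meets the Group R8 criterion (Flammable Solid), so the metal-powder blend is Group R8.
With burn rate 5.7 mm/s (> 2 mm/s), the solid fuel tablets fall in Group R8.
Group R8 net quantity: (one 1.6 oz pack = 45.44 g) + (one 1 oz pack = 28.4 g) = 73.84 g.
73.84 g ≤ 100 g (express courier limit, Group R8) — within limit.
Group R3 quantity: two 20 kg packs = 40 kg.
That exceeds the Group R3 express courier limit of 25 kg.

No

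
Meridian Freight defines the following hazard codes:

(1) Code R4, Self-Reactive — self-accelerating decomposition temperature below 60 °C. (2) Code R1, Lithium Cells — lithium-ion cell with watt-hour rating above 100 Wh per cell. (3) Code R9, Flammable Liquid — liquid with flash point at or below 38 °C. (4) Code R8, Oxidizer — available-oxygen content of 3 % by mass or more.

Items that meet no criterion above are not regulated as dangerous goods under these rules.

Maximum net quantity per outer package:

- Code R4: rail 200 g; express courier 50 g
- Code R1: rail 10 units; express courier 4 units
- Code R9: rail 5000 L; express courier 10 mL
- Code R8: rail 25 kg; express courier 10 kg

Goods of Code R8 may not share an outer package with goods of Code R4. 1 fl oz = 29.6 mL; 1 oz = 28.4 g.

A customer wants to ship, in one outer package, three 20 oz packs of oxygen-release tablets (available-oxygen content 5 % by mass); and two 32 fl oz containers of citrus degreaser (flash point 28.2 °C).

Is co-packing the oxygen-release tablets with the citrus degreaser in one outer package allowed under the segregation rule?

Available-oxygen content 5 % by mass meets the Code R8 criterion (Oxidizer), so the oxygen-release tablets are Code R8.
Citrus degreaser: flash point 28.2 °C ≤ 38 °C → Code R9 (Flammable Liquid).
No segregation rule bars Code R8 with Code R9.

Yes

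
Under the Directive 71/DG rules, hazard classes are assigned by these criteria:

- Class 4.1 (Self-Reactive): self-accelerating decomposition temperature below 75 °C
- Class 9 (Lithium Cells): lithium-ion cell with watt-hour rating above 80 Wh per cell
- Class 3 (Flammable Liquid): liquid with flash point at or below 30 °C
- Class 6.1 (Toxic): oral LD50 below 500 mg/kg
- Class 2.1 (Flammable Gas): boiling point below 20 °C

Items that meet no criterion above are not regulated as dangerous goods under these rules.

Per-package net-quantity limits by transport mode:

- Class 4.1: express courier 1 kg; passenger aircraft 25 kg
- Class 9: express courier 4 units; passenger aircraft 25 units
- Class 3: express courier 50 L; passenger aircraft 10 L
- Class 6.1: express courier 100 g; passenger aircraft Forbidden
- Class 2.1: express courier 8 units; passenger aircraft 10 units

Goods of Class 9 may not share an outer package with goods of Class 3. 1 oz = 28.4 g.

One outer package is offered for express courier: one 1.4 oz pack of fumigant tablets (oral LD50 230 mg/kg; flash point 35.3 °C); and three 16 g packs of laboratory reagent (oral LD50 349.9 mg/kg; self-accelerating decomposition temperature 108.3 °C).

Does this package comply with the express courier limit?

The fumigant tablets have oral LD50 230 mg/kg, which is < 500 mg/kg, so they are Class 6.1 (Toxic).
With oral LD50 349.9 mg/kg (< 500 mg/kg), the laboratory reagent falls in Class 6.1.
Class 6.1 net quantity: (one 1.4 oz pack = 39.76 g) + (three 16 g packs = 48 g) = 87.76 g.
87.76 g ≤ 100 g (express courier limit, Class 6.1) — within limit.

Yes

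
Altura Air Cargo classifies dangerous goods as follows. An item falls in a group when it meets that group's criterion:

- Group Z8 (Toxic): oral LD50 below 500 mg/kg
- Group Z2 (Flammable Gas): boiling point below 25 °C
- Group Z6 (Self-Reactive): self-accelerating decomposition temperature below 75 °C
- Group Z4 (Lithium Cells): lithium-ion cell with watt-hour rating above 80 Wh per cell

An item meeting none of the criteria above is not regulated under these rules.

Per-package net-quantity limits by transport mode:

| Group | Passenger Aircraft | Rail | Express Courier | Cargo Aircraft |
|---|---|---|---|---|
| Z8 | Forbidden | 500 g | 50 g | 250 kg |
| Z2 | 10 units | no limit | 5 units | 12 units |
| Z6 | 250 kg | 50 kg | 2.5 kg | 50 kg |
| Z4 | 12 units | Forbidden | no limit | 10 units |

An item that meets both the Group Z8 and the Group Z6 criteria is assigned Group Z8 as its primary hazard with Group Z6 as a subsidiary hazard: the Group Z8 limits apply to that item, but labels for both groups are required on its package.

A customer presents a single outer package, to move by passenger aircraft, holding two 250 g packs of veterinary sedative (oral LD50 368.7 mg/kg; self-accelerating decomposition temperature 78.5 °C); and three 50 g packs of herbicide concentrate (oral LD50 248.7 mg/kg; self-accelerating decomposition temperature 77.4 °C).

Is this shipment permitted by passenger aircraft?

Oral LD50 368.7 mg/kg meets the Group Z8 criterion (Toxic), so the veterinary sedative is Group Z8.
The herbicide concentrate has oral LD50 248.7 mg/kg, which is < 500 mg/kg, so it is Group Z8 (Toxic).
Group Z8 net quantity: (two 250 g packs = 500 g) + (three 50 g packs = 150 g) = 650 g.
Group Z8 is Forbidden by passenger aircraft.

No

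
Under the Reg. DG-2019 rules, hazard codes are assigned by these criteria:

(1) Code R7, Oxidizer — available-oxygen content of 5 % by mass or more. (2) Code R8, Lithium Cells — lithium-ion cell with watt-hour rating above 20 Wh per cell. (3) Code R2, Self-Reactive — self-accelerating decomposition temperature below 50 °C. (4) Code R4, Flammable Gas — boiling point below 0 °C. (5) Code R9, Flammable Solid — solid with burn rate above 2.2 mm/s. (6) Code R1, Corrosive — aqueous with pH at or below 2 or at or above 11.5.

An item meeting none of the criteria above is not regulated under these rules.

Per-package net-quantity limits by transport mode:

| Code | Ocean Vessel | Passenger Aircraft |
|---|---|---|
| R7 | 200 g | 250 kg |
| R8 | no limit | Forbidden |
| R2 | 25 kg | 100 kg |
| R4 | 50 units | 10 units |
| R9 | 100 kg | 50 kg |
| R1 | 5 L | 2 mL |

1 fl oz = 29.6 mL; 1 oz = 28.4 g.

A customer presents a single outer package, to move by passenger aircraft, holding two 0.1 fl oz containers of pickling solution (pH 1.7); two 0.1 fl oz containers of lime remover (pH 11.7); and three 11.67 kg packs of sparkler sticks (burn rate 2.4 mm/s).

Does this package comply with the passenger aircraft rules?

No

With pH 1.7 (≤ 2), the pickling solution falls in Code R1.
The lime remover has pH 11.7, which is ≥ 11.5, so it is Code R1 (Corrosive).
Burn rate 2.4 mm/s meets the Code R9 criterion (Flammable Solid), so the sparkler sticks are Code R9.
Total Code R1: (two 0.1 fl oz containers = 5.92 mL) + (two 0.1 fl oz containers = 5.92 mL) = 11.84 mL.
That exceeds the Code R1 passenger aircraft limit of 2 mL.
Code R9 quantity: three 11.67 kg packs = 35.01 kg.
That is within the Code R9 passenger aircraft limit of 50 kg.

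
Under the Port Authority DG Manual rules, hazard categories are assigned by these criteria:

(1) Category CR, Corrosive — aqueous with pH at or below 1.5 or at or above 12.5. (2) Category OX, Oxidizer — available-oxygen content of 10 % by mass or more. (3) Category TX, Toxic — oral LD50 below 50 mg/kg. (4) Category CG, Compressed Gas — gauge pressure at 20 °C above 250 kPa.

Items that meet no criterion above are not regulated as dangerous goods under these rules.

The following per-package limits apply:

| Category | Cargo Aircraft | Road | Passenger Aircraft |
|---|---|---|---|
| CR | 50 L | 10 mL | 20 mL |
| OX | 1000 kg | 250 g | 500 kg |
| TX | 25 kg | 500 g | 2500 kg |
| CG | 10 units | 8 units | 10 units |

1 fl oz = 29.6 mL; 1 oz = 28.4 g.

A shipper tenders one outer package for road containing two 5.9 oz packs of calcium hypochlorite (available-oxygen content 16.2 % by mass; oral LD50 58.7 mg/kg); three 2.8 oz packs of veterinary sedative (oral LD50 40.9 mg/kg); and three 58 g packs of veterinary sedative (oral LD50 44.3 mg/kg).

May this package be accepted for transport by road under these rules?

Available-oxygen content 16.2 % by mass meets the Category OX criterion (Oxidizer), so the calcium hypochlorite is Category OX.
The veterinary sedative has oral LD50 40.9 mg/kg, which is < 50 mg/kg, so it is Category TX (Toxic).
The veterinary sedative has oral LD50 44.3 mg/kg, which is < 50 mg/kg, so it is Category TX (Toxic).
Category TX net quantity: (three 2.8 oz packs = 238.56 g) + (three 58 g packs = 174 g) = 412.56 g.
412.56 g is within the road limit of 500 g for Category TX.
Category OX quantity: two 5.9 oz packs = 335.12 g.
That exceeds the Category OX road limit of 250 g.

No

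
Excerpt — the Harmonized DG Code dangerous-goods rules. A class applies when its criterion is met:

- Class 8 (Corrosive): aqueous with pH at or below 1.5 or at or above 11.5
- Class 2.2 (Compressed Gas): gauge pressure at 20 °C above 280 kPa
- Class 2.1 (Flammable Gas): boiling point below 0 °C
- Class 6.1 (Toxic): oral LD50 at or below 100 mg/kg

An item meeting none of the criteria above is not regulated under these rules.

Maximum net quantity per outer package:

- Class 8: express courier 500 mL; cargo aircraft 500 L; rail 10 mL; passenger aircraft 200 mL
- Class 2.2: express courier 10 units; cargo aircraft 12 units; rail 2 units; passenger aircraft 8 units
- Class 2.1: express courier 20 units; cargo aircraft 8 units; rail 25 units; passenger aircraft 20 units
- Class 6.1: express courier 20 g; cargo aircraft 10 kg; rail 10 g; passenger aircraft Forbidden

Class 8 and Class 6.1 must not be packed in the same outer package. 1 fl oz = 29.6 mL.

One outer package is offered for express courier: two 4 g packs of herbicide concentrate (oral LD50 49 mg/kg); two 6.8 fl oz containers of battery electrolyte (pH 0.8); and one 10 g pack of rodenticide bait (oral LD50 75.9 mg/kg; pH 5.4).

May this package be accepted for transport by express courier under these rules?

With oral LD50 49 mg/kg (≤ 100 mg/kg), the herbicide concentrate falls in Class 6.1.
The battery electrolyte has pH 0.8, which is ≤ 1.5, so it is Class 8 (Corrosive).
Rodenticide bait: oral LD50 75.9 mg/kg ≤ 100 mg/kg → Class 6.1 (Toxic).
Class 8 quantity: two 6.8 fl oz containers = 402.56 mL.
That is within the Class 8 express courier limit of 500 mL.
Class 6.1 net quantity: (two 4 g packs = 8 g) + 10 g = 18 g.
That is within the Class 6.1 express courier limit of 20 g.
Class 8 and Class 6.1 may not share an outer package.

No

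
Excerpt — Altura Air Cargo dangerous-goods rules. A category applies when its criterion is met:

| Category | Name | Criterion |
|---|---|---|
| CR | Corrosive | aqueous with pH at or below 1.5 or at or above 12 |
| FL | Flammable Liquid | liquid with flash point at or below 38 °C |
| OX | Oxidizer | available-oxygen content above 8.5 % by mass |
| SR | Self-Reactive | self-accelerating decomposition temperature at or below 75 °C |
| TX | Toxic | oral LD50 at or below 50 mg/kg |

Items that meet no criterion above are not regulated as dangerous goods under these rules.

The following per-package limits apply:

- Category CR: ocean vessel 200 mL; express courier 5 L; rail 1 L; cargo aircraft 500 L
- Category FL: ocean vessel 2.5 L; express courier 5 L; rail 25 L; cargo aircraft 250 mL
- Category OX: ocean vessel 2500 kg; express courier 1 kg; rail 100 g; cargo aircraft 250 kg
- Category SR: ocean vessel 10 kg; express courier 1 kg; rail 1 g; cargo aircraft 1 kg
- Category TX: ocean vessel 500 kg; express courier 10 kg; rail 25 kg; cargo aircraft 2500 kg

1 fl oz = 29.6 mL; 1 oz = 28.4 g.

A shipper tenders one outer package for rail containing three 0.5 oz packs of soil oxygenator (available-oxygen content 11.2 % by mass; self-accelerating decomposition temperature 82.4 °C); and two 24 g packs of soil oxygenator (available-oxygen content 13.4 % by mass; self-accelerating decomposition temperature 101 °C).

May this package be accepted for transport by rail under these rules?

Yes

The soil oxygenator has available-oxygen content 11.2 % by mass, which is > 8.5 % by mass, so it is Category OX (Oxidizer).
Soil oxygenator: available-oxygen content 13.4 % by mass > 8.5 % by mass → Category OX (Oxidizer).
Category OX net quantity: (three 0.5 oz packs = 42.6 g) + (two 24 g packs = 48 g) = 90.6 g.
That is within the Category OX rail limit of 100 g.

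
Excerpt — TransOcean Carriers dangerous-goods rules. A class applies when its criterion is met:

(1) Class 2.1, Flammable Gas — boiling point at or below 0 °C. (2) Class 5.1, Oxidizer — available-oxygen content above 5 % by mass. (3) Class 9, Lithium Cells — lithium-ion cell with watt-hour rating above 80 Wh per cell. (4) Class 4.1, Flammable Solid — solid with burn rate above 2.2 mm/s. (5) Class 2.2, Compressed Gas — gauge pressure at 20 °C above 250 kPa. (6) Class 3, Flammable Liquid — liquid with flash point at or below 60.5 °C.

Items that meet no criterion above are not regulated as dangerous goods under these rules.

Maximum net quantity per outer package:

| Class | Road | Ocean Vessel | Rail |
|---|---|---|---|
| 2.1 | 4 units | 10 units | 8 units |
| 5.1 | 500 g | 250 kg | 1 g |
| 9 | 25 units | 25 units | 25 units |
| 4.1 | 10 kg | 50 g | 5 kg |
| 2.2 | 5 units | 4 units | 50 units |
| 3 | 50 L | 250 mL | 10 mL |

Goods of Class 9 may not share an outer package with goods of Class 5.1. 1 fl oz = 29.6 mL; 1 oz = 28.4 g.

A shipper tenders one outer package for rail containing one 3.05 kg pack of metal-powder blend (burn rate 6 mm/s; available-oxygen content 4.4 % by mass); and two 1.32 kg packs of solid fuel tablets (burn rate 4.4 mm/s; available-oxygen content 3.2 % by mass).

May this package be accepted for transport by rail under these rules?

No

With burn rate 6 mm/s (> 2.2 mm/s), the metal-powder blend falls in Class 4.1.
With burn rate 4.4 mm/s (> 2.2 mm/s), the solid fuel tablets fall in Class 4.1.
Class 4.1 net quantity: 3.05 kg + (two 1.32 kg packs = 2.64 kg) = 5.69 kg.
That exceeds the Class 4.1 rail limit of 5 kg.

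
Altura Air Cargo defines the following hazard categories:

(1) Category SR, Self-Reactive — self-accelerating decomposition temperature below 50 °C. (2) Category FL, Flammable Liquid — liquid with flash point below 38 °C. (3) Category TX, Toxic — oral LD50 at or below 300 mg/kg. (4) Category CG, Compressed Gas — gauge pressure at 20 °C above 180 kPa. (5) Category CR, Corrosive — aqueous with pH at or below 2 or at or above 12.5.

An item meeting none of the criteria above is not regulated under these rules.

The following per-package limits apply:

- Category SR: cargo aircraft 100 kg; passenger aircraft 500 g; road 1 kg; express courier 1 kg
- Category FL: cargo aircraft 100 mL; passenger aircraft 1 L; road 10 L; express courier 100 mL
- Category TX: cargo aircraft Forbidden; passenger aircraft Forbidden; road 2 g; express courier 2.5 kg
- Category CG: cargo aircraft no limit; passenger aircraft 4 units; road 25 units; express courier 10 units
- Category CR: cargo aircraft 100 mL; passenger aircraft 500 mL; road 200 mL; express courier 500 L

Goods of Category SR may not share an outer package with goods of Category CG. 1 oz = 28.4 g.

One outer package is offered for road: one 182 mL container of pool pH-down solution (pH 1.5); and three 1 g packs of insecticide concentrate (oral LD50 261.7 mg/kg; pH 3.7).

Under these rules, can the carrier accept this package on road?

No

Pool pH-down solution: pH 1.5 ≤ 2 → Category CR (Corrosive).
With oral LD50 261.7 mg/kg (≤ 300 mg/kg), the insecticide concentrate falls in Category TX.
Category CR quantity: 182 mL.
That is within the Category CR road limit of 200 mL.
Category TX quantity: three 1 g packs = 3 g.
That exceeds the Category TX road limit of 2 g.
The segregation rule (Category SR with Category CG) does not apply to Category CR with Category TX.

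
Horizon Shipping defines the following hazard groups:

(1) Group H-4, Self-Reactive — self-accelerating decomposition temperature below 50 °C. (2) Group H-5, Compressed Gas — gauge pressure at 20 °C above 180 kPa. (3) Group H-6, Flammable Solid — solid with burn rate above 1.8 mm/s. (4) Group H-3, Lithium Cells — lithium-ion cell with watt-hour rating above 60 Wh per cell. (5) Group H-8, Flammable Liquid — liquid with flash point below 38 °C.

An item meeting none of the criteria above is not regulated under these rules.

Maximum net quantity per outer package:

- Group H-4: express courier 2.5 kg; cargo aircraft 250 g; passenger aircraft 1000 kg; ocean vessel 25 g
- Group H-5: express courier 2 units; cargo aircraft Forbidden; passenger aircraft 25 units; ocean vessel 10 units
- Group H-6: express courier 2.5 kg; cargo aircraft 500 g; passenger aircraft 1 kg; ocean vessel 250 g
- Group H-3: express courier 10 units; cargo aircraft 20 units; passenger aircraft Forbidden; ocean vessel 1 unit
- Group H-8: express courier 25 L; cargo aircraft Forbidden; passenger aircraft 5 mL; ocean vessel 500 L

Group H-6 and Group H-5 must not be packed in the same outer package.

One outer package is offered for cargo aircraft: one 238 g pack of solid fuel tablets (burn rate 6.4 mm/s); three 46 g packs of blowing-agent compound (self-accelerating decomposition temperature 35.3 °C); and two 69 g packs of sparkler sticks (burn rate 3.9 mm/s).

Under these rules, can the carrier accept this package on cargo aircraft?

Yes

With burn rate 6.4 mm/s (> 1.8 mm/s), the solid fuel tablets fall in Group H-6.
Self-accelerating decomposition temperature 35.3 °C meets the Group H-4 criterion (Self-Reactive), so the blowing-agent compound is Group H-4.
The sparkler sticks have burn rate 3.9 mm/s, which is > 1.8 mm/s, so they are Group H-6 (Flammable Solid).
Total Group H-6: 238 g + (two 69 g packs = 138 g) = 376 g.
376 g ≤ 500 g (cargo aircraft limit, Group H-6) — within limit.
Group H-4 quantity: three 46 g packs = 138 g.
That is within the Group H-4 cargo aircraft limit of 250 g.
The segregation rule (Group H-6 with Group H-5) does not apply to Group H-6 with Group H-4.
Every hazard group is within its cargo aircraft limit and no segregation rule is violated.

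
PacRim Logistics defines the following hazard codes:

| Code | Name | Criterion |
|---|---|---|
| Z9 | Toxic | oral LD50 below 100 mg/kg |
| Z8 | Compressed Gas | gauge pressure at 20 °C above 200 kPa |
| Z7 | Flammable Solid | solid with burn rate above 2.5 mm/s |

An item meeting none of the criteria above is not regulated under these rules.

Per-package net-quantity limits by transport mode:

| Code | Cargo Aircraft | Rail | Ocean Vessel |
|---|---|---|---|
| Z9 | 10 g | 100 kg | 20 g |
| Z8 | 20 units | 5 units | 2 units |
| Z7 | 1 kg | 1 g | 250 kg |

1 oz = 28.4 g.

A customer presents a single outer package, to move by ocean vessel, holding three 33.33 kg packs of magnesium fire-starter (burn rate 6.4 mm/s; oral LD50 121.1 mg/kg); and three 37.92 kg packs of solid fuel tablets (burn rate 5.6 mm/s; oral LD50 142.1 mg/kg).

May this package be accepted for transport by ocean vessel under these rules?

Yes

Magnesium fire-starter: burn rate 6.4 mm/s > 2.5 mm/s → Code Z7 (Flammable Solid).
With burn rate 5.6 mm/s (> 2.5 mm/s), the solid fuel tablets fall in Code Z7.
Total Code Z7: (three 33.33 kg packs = 99.99 kg) + (three 37.92 kg packs = 113.76 kg) = 213.75 kg.
That is within the Code Z7 ocean vessel limit of 250 kg.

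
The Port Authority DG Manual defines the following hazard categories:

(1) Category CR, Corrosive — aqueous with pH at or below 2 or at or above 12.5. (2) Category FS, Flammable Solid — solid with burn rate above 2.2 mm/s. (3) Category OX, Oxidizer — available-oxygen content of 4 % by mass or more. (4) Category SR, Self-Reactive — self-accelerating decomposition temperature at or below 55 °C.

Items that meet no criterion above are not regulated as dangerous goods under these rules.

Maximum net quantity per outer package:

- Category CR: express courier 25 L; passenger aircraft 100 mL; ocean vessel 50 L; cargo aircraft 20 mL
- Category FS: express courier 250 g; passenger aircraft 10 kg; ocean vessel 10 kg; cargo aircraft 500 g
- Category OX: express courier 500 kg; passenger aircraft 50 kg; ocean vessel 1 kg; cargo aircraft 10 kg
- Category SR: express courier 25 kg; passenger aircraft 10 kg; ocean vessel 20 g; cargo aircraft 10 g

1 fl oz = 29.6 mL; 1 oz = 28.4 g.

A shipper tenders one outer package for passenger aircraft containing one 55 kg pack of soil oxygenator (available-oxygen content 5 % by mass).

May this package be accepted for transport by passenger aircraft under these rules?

With available-oxygen content 5 % by mass (≥ 4 % by mass), the soil oxygenator falls in Category OX.
Category OX quantity: 55 kg.
55 kg > 50 kg (passenger aircraft limit, Category OX) — over the limit.

No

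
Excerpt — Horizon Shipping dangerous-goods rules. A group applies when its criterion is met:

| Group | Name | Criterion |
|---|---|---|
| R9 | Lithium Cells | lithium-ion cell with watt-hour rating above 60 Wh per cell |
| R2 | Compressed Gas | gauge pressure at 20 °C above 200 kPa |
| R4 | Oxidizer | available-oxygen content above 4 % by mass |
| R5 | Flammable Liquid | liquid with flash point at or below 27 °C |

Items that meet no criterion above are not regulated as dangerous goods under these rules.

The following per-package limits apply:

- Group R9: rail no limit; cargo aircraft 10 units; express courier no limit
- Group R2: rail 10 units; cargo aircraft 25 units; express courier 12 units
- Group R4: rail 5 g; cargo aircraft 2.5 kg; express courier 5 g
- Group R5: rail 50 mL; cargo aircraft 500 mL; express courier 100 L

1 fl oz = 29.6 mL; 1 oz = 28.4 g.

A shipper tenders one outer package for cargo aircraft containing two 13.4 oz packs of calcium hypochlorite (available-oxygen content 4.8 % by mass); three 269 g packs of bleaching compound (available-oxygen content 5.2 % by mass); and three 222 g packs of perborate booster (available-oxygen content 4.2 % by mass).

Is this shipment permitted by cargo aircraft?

Yes

Calcium hypochlorite: available-oxygen content 4.8 % by mass > 4 % by mass → Group R4 (Oxidizer).
Available-oxygen content 5.2 % by mass meets the Group R4 criterion (Oxidizer), so the bleaching compound is Group R4.
Perborate booster: available-oxygen content 4.2 % by mass > 4 % by mass → Group R4 (Oxidizer).
Group R4 net quantity: (two 13.4 oz packs = 761.12 g) + (three 269 g packs = 807 g) + (three 222 g packs = 666 g) = 2234.12 g.
2234.12 g ≤ 2.5 kg (cargo aircraft limit, Group R4) — within limit.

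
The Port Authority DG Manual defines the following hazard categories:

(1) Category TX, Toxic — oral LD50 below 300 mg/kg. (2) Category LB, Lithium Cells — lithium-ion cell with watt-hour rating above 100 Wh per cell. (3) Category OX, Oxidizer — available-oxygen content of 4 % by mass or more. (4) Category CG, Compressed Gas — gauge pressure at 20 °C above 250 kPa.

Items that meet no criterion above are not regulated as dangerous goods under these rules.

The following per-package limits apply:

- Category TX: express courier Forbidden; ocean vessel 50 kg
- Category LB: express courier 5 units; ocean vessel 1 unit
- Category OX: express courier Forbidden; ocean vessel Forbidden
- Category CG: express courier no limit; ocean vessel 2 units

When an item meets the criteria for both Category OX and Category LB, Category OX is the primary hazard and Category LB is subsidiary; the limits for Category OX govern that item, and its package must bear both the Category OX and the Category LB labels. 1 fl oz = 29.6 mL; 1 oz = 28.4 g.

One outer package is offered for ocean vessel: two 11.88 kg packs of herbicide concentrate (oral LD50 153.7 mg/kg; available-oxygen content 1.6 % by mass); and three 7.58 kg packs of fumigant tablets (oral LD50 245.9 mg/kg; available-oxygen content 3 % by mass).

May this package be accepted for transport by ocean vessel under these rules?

The herbicide concentrate has oral LD50 153.7 mg/kg, which is < 300 mg/kg, so it is Category TX (Toxic).
Oral LD50 245.9 mg/kg meets the Category TX criterion (Toxic), so the fumigant tablets are Category TX.
Total Category TX: (two 11.88 kg packs = 23.76 kg) + (three 7.58 kg packs = 22.74 kg) = 46.5 kg.
46.5 kg is within the ocean vessel limit of 50 kg for Category TX.

Yes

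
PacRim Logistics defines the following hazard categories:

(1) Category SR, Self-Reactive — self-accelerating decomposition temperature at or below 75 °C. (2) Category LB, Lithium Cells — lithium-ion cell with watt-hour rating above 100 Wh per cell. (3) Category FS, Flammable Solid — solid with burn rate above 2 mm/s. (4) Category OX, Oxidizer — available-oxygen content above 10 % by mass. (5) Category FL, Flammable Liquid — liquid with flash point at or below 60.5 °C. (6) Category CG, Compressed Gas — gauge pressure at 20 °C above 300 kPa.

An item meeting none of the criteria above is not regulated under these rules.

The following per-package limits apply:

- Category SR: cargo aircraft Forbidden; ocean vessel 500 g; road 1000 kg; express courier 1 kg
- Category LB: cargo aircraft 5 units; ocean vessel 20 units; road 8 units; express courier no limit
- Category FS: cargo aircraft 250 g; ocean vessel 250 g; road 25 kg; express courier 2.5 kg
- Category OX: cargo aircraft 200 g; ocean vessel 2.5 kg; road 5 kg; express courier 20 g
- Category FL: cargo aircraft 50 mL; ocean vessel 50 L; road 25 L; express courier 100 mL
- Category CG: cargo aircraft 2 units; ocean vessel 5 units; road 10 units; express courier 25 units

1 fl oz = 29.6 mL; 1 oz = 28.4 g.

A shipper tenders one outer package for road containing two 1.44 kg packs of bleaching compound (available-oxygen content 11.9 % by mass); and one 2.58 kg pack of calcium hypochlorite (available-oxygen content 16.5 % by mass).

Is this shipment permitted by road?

Bleaching compound: available-oxygen content 11.9 % by mass > 10 % by mass → Category OX (Oxidizer).
Calcium hypochlorite: available-oxygen content 16.5 % by mass > 10 % by mass → Category OX (Oxidizer).
Category OX net quantity: (two 1.44 kg packs = 2.88 kg) + 2.58 kg = 5.46 kg.
That exceeds the Category OX road limit of 5 kg.

No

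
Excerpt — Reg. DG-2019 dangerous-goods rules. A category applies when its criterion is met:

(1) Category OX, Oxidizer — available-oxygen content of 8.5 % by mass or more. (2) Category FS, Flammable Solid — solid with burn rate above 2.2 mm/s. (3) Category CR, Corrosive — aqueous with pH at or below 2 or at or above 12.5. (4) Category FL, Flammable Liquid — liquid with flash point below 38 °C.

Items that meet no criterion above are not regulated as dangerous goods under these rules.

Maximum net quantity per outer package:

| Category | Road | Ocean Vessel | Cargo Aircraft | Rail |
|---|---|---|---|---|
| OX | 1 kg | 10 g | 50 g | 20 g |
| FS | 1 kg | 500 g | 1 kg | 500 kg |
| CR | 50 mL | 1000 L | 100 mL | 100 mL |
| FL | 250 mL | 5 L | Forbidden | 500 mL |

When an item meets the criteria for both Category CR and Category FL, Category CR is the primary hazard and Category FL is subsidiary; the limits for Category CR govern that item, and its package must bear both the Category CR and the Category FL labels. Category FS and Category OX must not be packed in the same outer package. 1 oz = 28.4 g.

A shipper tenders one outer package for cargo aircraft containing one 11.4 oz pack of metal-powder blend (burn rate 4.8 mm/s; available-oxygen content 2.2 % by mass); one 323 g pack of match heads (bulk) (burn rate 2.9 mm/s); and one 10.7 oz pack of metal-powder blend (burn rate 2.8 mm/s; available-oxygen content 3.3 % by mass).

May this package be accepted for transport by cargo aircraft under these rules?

Yes

With burn rate 4.8 mm/s (> 2.2 mm/s), the metal-powder blend falls in Category FS.
Burn rate 2.9 mm/s meets the Category FS criterion (Flammable Solid), so the match heads (bulk) are Category FS.
The metal-powder blend has burn rate 2.8 mm/s, which is > 2.2 mm/s, so it is Category FS (Flammable Solid).
Category FS net quantity: (one 11.4 oz pack = 323.76 g) + 323 g + (one 10.7 oz pack = 303.88 g) = 950.64 g.
950.64 g is within the cargo aircraft limit of 1 kg for Category FS.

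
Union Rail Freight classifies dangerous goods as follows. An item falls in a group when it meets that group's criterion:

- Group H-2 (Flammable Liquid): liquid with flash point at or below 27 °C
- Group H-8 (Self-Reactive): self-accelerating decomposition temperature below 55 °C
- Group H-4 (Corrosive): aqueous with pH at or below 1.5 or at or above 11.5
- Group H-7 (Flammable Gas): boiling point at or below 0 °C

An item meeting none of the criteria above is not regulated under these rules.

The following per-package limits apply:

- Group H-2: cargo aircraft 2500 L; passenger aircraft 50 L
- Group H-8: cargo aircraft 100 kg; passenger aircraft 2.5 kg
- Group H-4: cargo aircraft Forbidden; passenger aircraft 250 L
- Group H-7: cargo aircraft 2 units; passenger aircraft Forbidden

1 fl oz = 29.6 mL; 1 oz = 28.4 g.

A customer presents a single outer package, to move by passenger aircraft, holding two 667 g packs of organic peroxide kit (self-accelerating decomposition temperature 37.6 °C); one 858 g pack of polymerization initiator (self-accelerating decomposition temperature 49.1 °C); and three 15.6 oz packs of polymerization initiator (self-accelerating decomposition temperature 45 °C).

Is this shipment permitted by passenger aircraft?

Organic peroxide kit: self-accelerating decomposition temperature 37.6 °C < 55 °C → Group H-8 (Self-Reactive).
Polymerization initiator: self-accelerating decomposition temperature 49.1 °C < 55 °C → Group H-8 (Self-Reactive).
Self-accelerating decomposition temperature 45 °C meets the Group H-8 criterion (Self-Reactive), so the polymerization initiator is Group H-8.
Group H-8 net quantity: (two 667 g packs = 1.334 kg) + 858 g + (three 15.6 oz packs = 1329.12 g) = 3521.12 g.
That exceeds the Group H-8 passenger aircraft limit of 2.5 kg.

No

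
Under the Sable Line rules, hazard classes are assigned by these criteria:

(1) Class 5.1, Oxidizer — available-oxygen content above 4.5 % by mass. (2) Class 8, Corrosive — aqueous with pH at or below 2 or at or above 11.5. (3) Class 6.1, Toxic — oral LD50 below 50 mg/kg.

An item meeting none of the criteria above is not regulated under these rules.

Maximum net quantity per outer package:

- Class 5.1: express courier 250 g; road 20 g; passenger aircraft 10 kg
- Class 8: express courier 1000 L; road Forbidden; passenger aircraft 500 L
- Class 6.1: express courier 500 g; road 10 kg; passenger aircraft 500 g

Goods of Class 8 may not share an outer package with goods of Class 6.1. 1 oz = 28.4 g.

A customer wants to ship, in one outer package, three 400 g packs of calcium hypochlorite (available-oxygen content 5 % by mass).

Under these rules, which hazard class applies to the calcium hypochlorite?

Calcium hypochlorite: available-oxygen content 5 % by mass > 4.5 % by mass → Class 5.1 (Oxidizer).

Class 5.1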